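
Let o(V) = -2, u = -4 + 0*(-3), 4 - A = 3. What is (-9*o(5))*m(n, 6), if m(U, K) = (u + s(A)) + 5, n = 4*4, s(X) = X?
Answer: 36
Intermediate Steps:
A = 1 (A = 4 - 1*3 = 4 - 3 = 1)
u = -4 (u = -4 + 0 = -4)
n = 16
m(U, K) = 2 (m(U, K) = (-4 + 1) + 5 = -3 + 5 = 2)
(-9*o(5))*m(n, 6) = -9*(-2)*2 = 18*2 = 36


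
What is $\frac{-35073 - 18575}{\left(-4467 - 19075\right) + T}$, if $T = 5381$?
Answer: $\frac{53648}{18161} \approx 2.954$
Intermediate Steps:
$\frac{-35073 - 18575}{\left(-4467 - 19075\right) + T} = \frac{-35073 - 18575}{\left(-4467 - 19075\right) + 5381} = - \frac{53648}{\left(-4467 - 19075\right) + 5381} = - \frac{53648}{-23542 + 5381} = - \frac{53648}{-18161} = \left(-53648\right) \left(- \frac{1}{18161}\right) = \frac{53648}{18161}$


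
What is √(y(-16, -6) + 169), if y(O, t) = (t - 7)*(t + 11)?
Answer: 2*√26 ≈ 10.198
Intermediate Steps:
y(O, t) = (-7 + t)*(11 + t)
√(y(-16, -6) + 169) = √((-77 + (-6)² + 4*(-6)) + 169) = √((-77 + 36 - 24) + 169) = √(-65 + 169) = √104 = 2*√26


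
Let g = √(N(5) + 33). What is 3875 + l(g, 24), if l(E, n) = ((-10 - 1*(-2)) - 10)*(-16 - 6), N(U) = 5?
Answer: 4271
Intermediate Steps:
g = √38 (g = √(5 + 33) = √38 ≈ 6.1644)
l(E, n) = 396 (l(E, n) = ((-10 + 2) - 10)*(-22) = (-8 - 10)*(-22) = -18*(-22) = 396)
3875 + l(g, 24) = 3875 + 396 = 4271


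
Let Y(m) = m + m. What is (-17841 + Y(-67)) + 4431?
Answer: -13544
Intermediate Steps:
Y(m) = 2*m
(-17841 + Y(-67)) + 4431 = (-17841 + 2*(-67)) + 4431 = (-17841 - 134) + 4431 = -17975 + 4431 = -13544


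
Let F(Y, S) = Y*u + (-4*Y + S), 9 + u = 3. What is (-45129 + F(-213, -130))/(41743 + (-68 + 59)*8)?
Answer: -43129/41671 ≈ -1.0350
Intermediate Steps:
u = -6 (u = -9 + 3 = -6)
F(Y, S) = S - 10*Y (F(Y, S) = Y*(-6) + (-4*Y + S) = -6*Y + (S - 4*Y) = S - 10*Y)
(-45129 + F(-213, -130))/(41743 + (-68 + 59)*8) = (-45129 + (-130 - 10*(-213)))/(41743 + (-68 + 59)*8) = (-45129 + (-130 + 2130))/(41743 - 9*8) = (-45129 + 2000)/(41743 - 72) = -43129/41671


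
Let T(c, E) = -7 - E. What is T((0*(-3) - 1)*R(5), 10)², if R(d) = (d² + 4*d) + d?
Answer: 289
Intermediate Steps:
R(d) = d² + 5*d
T((0*(-3) - 1)*R(5), 10)² = (-7 - 1*10)² = (-7 - 10)² = (-17)² = 289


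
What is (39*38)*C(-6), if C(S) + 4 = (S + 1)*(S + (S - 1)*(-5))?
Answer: -220818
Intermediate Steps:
C(S) = -4 + (1 + S)*(5 - 4*S) (C(S) = -4 + (S + 1)*(S + (S - 1)*(-5)) = -4 + (1 + S)*(S + (-1 + S)*(-5)) = -4 + (1 + S)*(S + (5 - 5*S)) = -4 + (1 + S)*(5 - 4*S))
(39*38)*C(-6) = (39*38)*(1 - 6 - 4*(-6)²) = 1482*(1 - 6 - 4*36) = 1482*(1 - 6 - 144) = 1482*(-149) = -220818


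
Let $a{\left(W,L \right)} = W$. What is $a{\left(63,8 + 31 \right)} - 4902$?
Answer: $-4839$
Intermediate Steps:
$a{\left(63,8 + 31 \right)} - 4902 = 63 - 4902 = -4839$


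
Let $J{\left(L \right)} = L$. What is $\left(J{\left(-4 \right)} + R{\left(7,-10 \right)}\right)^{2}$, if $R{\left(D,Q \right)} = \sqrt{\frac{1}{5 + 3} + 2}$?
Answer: $\frac{\left(16 - \sqrt{34}\right)^{2}}{16} \approx 6.4631$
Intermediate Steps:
$R{\left(D,Q \right)} = \frac{\sqrt{34}}{4}$ ($R{\left(D,Q \right)} = \sqrt{\frac{1}{8} + 2} = \sqrt{\frac{17}{8}} = \frac{\sqrt{34}}{4}$)
$\left(J{\left(-4 \right)} + R{\left(7,-10 \right)}\right)^{2} = \left(-4 + \frac{\sqrt{34}}{4}\right)^{2}$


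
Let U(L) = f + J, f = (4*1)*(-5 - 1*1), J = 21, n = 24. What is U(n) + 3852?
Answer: 3849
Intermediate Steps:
f = -24 (f = 4*(-5 - 1) = 4*(-6) = -24)
U(L) = -3 (U(L) = -24 + 21 = -3)
U(n) + 3852 = -3 + 3852 = 3849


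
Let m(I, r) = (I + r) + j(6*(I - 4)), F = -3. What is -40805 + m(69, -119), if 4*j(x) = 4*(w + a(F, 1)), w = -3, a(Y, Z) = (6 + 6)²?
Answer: -40714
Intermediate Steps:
a(Y, Z) = 144 (a(Y, Z) = 12² = 144)
j(x) = 141 (j(x) = (4*(-3 + 144))/4 = (4*141)/4 = (¼)*564 = 141)
m(I, r) = 141 + I + r (m(I, r) = (I + r) + 141 = 141 + I + r)
-40805 + m(69, -119) = -40805 + (141 + 69 - 119) = -40805 + 91 = -40714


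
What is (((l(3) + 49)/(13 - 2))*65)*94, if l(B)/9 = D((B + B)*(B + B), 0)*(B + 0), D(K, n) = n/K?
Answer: 299390/11 ≈ 27217.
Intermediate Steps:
l(B) = 0 (l(B) = 9*((0/(((B + B)*(B + B))))*(B + 0)) = 9*((0/(((2*B)*(2*B))))*B) = 9*((0/((4*B²)))*B) = 9*((0*(1/(4*B²)))*B) = 9*(0*B) = 9*0 = 0)
(((l(3) + 49)/(13 - 2))*65)*94 = (((0 + 49)/(13 - 2))*65)*94 = ((49/11)*65)*94 = (3185/11)*94 = 299390/11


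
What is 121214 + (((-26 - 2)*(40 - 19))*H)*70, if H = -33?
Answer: 1479494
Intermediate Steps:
121214 + (((-26 - 2)*(40 - 19))*H)*70 = 121214 + (((-26 - 2)*(40 - 19))*(-33))*70 = 121214 + (-28*21*(-33))*70 = 121214 - 588*(-33)*70 = 121214 + 19404*70 = 121214 + 1358280 = 1479494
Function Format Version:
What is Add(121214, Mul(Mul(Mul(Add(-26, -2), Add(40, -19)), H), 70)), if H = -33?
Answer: 1479494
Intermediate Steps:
Add(121214, Mul(Mul(Mul(Add(-26, -2), Add(40, -19)), H), 70)) = Add(121214, Mul(Mul(Mul(Add(-26, -2), Add(40, -19)), -33), 70)) = Add(121214, Mul(Mul(Mul(-28, 21), -33), 70)) = Add(121214, Mul(Mul(-588, -33), 70)) = Add(121214, Mul(19404, 70)) = Add(121214, 1358280) = 1479494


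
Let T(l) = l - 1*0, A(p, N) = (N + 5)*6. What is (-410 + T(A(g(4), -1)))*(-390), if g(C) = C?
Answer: 150540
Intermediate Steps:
A(p, N) = 30 + 6*N (A(p, N) = (5 + N)*6 = 30 + 6*N)
T(l) = l (T(l) = l + 0 = l)
(-410 + T(A(g(4), -1)))*(-390) = (-410 + (30 + 6*(-1)))*(-390) = (-410 + (30 - 6))*(-390) = (-410 + 24)*(-390) = -386*(-390) = 150540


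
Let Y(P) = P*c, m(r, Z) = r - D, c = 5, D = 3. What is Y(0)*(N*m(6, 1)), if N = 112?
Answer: 0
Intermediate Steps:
m(r, Z) = -3 + r (m(r, Z) = r - 1*3 = r - 3 = -3 + r)
Y(P) = 5*P (Y(P) = P*5 = 5*P)
Y(0)*(N*m(6, 1)) = (5*0)*(112*(-3 + 6)) = 0*(112*3) = 0*336 = 0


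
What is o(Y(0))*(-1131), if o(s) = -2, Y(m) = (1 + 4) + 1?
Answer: 2262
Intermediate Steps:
Y(m) = 6 (Y(m) = 5 + 1 = 6)
o(Y(0))*(-1131) = -2*(-1131) = 2262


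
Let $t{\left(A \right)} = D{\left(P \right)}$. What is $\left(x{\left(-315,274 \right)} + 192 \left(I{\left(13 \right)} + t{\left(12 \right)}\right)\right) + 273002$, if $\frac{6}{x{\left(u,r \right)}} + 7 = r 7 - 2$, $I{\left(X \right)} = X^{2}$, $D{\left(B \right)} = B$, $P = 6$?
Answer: $\frac{585303224}{1909} \approx 3.066 \cdot 10^{5}$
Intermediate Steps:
$t{\left(A \right)} = 6$
$x{\left(u,r \right)} = \frac{6}{-9 + 7 r}$ ($x{\left(u,r \right)} = \frac{6}{-7 + \left(r 7 - 2\right)} = \frac{6}{-7 + \left(7 r - 2\right)} = \frac{6}{-7 + \left(-2 + 7 r\right)} = \frac{6}{-9 + 7 r}$)
$\left(x{\left(-315,274 \right)} + 192 \left(I{\left(13 \right)} + t{\left(12 \right)}\right)\right) + 273002 = \left(\frac{6}{-9 + 7 \cdot 274} + 192 \left(13^{2} + 6\right)\right) + 273002 = \left(\frac{6}{-9 + 1918} + 192 \left(169 + 6\right)\right) + 273002 = \left(\frac{6}{1909} + 192 \cdot 175\right) + 273002 = \left(6 \cdot \frac{1}{1909} + 33600\right) + 273002 = \left(\frac{6}{1909} + 33600\right) + 273002 = \frac{64142406}{1909} + 273002 = \frac{585303224}{1909}$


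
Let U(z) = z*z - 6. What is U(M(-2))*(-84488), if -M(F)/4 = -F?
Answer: -4900304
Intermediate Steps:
M(F) = 4*F (M(F) = -(-4)*F = 4*F)
U(z) = -6 + z**2 (U(z) = z**2 - 6 = -6 + z**2)
U(M(-2))*(-84488) = (-6 + (4*(-2))**2)*(-84488) = (-6 + (-8)**2)*(-84488) = (-6 + 64)*(-84488) = 58*(-84488) = -4900304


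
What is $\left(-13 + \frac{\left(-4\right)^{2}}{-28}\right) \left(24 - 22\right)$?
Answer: $- \frac{190}{7} \approx -27.143$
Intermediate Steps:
$\left(-13 + \frac{\left(-4\right)^{2}}{-28}\right) \left(24 - 22\right) = \left(-13 + 16 \left(- \frac{1}{28}\right)\right) 2 = \left(-13 - \frac{4}{7}\right) 2 = \left(- \frac{95}{7}\right) 2 = - \frac{190}{7}$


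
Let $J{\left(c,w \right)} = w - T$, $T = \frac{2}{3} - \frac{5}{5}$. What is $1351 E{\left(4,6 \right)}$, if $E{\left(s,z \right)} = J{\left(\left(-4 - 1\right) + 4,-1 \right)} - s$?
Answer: $- \frac{18914}{3} \approx -6304.7$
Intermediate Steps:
$T = - \frac{1}{3}$ ($T = 2 \cdot \frac{1}{3} - 1 = \frac{2}{3} - 1 = - \frac{1}{3} \approx -0.33333$)
$J{\left(c,w \right)} = \frac{1}{3} + w$ ($J{\left(c,w \right)} = w - - \frac{1}{3} = w + \frac{1}{3} = \frac{1}{3} + w$)
$E{\left(s,z \right)} = - \frac{2}{3} - s$ ($E{\left(s,z \right)} = \left(\frac{1}{3} - 1\right) - s = - \frac{2}{3} - s$)
$1351 E{\left(4,6 \right)} = 1351 \left(- \frac{2}{3} - 4\right) = 1351 \left(- \frac{14}{3}\right) = - \frac{18914}{3}$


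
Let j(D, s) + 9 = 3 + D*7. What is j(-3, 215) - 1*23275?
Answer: -23302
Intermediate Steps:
j(D, s) = -6 + 7*D (j(D, s) = -9 + (3 + D*7) = -9 + (3 + 7*D) = -6 + 7*D)
j(-3, 215) - 1*23275 = (-6 + 7*(-3)) - 1*23275 = (-6 - 21) - 23275 = -27 - 23275 = -23302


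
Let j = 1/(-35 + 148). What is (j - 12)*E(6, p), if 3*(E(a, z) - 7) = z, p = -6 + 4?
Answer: -25745/339 ≈ -75.944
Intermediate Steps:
j = 1/113 ≈ 0.0088496
p = -2
E(a, z) = 7 + z/3
(j - 12)*E(6, p) = (1/113 - 12)*(7 + (⅓)*(-2)) = -1355*(7 - ⅔)/113 = -1355/113*19/3 = -25745/339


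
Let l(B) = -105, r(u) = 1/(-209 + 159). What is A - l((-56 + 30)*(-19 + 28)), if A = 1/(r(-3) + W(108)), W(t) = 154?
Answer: 808445/7699 ≈ 105.01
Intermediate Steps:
r(u) = -1/50 (r(u) = 1/(-50) = -1/50)
A = 50/7699 (A = 1/(-1/50 + 154) = 1/(7699/50) = 50/7699 ≈ 0.0064944)
A - l((-56 + 30)*(-19 + 28)) = 50/7699 - 1*(-105) = 50/7699 + 105 = 808445/7699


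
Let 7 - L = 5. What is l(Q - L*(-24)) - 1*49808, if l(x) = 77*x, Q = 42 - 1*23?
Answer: -44649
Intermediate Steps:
L = 2 (L = 7 - 1*5 = 7 - 5 = 2)
Q = 19 (Q = 42 - 23 = 19)
l(Q - L*(-24)) - 1*49808 = 77*(19 - 2*(-24)) - 1*49808 = 77*(19 - 1*(-48)) - 49808 = 77*(19 + 48) - 49808 = 77*67 - 49808 = 5159 - 49808 = -44649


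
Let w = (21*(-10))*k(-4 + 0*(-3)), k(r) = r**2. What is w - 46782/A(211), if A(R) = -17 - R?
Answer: -119883/38 ≈ -3154.8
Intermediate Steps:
w = -3360 (w = (21*(-10))*(-4 + 0*(-3))**2 = -210*(-4 + 0)**2 = -210*(-4)**2 = -210*16 = -3360)
w - 46782/A(211) = -3360 - 46782/(-17 - 1*211) = -3360 - 46782/(-17 - 211) = -3360 - 46782/(-228) = -3360 - 46782*(-1)/228 = -3360 - 1*(-7797/38) = -3360 + 7797/38 = -119883/38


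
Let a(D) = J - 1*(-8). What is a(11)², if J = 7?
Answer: 225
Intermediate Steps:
a(D) = 15 (a(D) = 7 - 1*(-8) = 7 + 8 = 15)
a(11)² = 15² = 225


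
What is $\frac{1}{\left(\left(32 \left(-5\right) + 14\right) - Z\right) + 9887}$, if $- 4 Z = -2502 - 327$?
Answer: $\frac{4}{36135} \approx 0.0001107$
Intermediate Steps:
$Z = \frac{2829}{4}$ ($Z = - \frac{-2502 - 327}{4} = \left(- \frac{1}{4}\right) \left(-2829\right) = \frac{2829}{4} \approx 707.25$)
$\frac{1}{\left(\left(32 \left(-5\right) + 14\right) - Z\right) + 9887} = \frac{1}{\left(\left(32 \left(-5\right) + 14\right) - \frac{2829}{4}\right) + 9887} = \frac{1}{\left(\left(-160 + 14\right) - \frac{2829}{4}\right) + 9887} = \frac{1}{\left(-146 - \frac{2829}{4}\right) + 9887} = \frac{1}{- \frac{3413}{4} + 9887} = \frac{1}{\frac{36135}{4}} = \frac{4}{36135}$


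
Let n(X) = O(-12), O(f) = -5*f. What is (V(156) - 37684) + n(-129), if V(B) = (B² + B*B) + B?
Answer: 11204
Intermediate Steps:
V(B) = B + 2*B² (V(B) = (B² + B²) + B = 2*B² + B = B + 2*B²)
n(X) = 60 (n(X) = -5*(-12) = 60)
(V(156) - 37684) + n(-129) = (156*(1 + 2*156) - 37684) + 60 = (156*(1 + 312) - 37684) + 60 = (156*313 - 37684) + 60 = (48828 - 37684) + 60 = 11144 + 60 = 11204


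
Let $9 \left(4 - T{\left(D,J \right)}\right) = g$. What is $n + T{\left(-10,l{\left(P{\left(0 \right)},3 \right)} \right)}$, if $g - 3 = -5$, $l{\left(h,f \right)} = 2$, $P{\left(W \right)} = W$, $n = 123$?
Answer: $\frac{1145}{9} \approx 127.22$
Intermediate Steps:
$g = -2$ ($g = 3 - 5 = -2$)
$T{\left(D,J \right)} = \frac{38}{9}$ ($T{\left(D,J \right)} = 4 - - \frac{2}{9} = 4 + \frac{2}{9} = \frac{38}{9}$)
$n + T{\left(-10,l{\left(P{\left(0 \right)},3 \right)} \right)} = 123 + \frac{38}{9} = \frac{1145}{9}$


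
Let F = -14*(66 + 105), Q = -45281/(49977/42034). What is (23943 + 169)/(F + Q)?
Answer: -301261356/505746623 ≈ -0.59568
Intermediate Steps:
Q = -1903341554/49977 (Q = -45281/(49977*(1/42034)) = -45281/49977/42034 = -45281*42034/49977 = -1903341554/49977 ≈ -38084.)
F = -2394 (F = -14*171 = -2394)
(23943 + 169)/(F + Q) = (23943 + 169)/(-2394 - 1903341554/49977) = 24112/(-2022986492/49977) = 24112*(-49977/2022986492) = -301261356/505746623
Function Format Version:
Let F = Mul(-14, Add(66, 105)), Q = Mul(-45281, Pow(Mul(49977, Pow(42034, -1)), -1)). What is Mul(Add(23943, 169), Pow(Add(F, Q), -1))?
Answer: Rational(-301261356, 505746623) ≈ -0.59568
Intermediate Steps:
Q = Rational(-1903341554, 49977) (Q = Mul(-45281, Pow(Mul(49977, Rational(1, 42034)), -1)) = Mul(-45281, Pow(Rational(49977, 42034), -1)) = Mul(-45281, Rational(42034, 49977)) = Rational(-1903341554, 49977) ≈ -38084.)
F = -2394 (F = Mul(-14, 171) = -2394)
Mul(Add(23943, 169), Pow(Add(F, Q), -1)) = Mul(Add(23943, 169), Pow(Add(-2394, Rational(-1903341554, 49977)), -1)) = Mul(24112, Pow(Rational(-2022986492, 49977), -1)) = Mul(24112, Rational(-49977, 2022986492)) = Rational(-301261356, 505746623)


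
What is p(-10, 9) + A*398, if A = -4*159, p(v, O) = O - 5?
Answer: -253124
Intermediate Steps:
p(v, O) = -5 + O
A = -636
p(-10, 9) + A*398 = (-5 + 9) - 636*398 = 4 - 253128 = -253124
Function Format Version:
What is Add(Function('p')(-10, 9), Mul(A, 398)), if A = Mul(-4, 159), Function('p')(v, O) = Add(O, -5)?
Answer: -253124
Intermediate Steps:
Function('p')(v, O) = Add(-5, O)
A = -636
Add(Function('p')(-10, 9), Mul(A, 398)) = Add(Add(-5, 9), Mul(-636, 398)) = Add(4, -253128) = -253124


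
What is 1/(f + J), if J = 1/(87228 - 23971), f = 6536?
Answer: 63257/413447753 ≈ 0.00015300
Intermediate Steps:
J = 1/63257 ≈ 1.5809e-5
1/(f + J) = 1/(6536 + 1/63257) = 1/(413447753/63257) = 63257/413447753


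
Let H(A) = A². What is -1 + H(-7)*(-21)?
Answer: -1030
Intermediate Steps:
-1 + H(-7)*(-21) = -1 + (-7)²*(-21) = -1 + 49*(-21) = -1 - 1029 = -1030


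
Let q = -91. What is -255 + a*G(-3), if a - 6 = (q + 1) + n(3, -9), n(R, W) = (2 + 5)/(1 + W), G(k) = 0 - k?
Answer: -4077/8 ≈ -509.63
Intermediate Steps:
G(k) = -k
n(R, W) = 7/(1 + W)
a = -679/8 (a = 6 + ((-91 + 1) + 7/(1 - 9)) = 6 + (-90 + 7/(-8)) = 6 + (-90 + 7*(-⅛)) = 6 + (-90 - 7/8) = 6 - 727/8 = -679/8 ≈ -84.875)
-255 + a*G(-3) = -255 - (-679)*(-3)/8 = -255 - 679/8*3 = -255 - 2037/8 = -4077/8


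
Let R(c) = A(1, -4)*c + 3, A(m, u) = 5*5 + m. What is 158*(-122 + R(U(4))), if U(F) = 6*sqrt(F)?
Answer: 30494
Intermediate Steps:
A(m, u) = 25 + m
R(c) = 3 + 26*c (R(c) = (25 + 1)*c + 3 = 26*c + 3 = 3 + 26*c)
158*(-122 + R(U(4))) = 158*(-122 + (3 + 26*(6*sqrt(4)))) = 158*(-122 + (3 + 26*(6*2))) = 158*(-122 + (3 + 26*12)) = 158*(-122 + (3 + 312)) = 158*(-122 + 315) = 158*193 = 30494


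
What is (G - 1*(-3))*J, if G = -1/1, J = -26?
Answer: -52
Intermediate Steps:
G = -1 (G = -1*1 = -1)
(G - 1*(-3))*J = (-1 - 1*(-3))*(-26) = (-1 + 3)*(-26) = 2*(-26) = -52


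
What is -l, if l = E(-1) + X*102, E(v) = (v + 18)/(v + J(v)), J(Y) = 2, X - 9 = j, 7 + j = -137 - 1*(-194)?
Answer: -6035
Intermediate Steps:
j = 50 (j = -7 + (-137 - 1*(-194)) = -7 + (-137 + 194) = -7 + 57 = 50)
X = 59 (X = 9 + 50 = 59)
E(v) = (18 + v)/(2 + v) (E(v) = (v + 18)/(v + 2) = (18 + v)/(2 + v))
l = 6035 (l = (18 - 1)/(2 - 1) + 59*102 = 17/1 + 6018 = 1*17 + 6018 = 17 + 6018 = 6035)
-l = -1*6035 = -6035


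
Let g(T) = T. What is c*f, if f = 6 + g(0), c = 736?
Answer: 4416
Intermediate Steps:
f = 6 (f = 6 + 0 = 6)
c*f = 736*6 = 4416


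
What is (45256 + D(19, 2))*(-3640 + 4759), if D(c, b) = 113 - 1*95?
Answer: 50661606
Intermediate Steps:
D(c, b) = 18 (D(c, b) = 113 - 95 = 18)
(45256 + D(19, 2))*(-3640 + 4759) = (45256 + 18)*(-3640 + 4759) = 45274*1119 = 50661606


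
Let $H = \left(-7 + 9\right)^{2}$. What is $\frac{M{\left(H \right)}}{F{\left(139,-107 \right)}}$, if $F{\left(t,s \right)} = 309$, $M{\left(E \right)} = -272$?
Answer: $- \frac{272}{309} \approx -0.88026$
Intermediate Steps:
$H = 4$ ($H = 2^{2} = 4$)
$\frac{M{\left(H \right)}}{F{\left(139,-107 \right)}} = - \frac{272}{309}$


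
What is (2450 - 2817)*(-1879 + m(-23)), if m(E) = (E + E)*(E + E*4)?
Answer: -1251837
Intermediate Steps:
m(E) = 10*E**2 (m(E) = (2*E)*(E + 4*E) = (2*E)*(5*E) = 10*E**2)
(2450 - 2817)*(-1879 + m(-23)) = (2450 - 2817)*(-1879 + 10*(-23)**2) = -367*(-1879 + 10*529) = -367*(-1879 + 5290) = -367*3411 = -1251837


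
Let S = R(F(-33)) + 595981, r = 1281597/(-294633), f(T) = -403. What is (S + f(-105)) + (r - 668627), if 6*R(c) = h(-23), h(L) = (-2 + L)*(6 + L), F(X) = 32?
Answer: -14335371851/196422 ≈ -72983.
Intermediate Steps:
r = -427199/98211 (r = 1281597*(-1/294633) = -427199/98211 ≈ -4.3498)
R(c) = 425/6 (R(c) = (-12 + (-23)**2 + 4*(-23))/6 = (-12 + 529 - 92)/6 = (1/6)*425 = 425/6)
S = 3576311/6 (S = 425/6 + 595981 = 3576311/6 ≈ 5.9605e+5)
(S + f(-105)) + (r - 668627) = (3576311/6 - 403) + (-427199/98211 - 668627) = 3573893/6 - 65666953496/98211 = -14335371851/196422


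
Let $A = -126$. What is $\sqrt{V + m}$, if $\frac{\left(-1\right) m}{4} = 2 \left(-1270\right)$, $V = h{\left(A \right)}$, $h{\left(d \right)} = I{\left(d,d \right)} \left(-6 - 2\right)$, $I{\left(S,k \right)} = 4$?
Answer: $4 \sqrt{633} \approx 100.64$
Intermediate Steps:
$h{\left(d \right)} = -32$ ($h{\left(d \right)} = 4 \left(-6 - 2\right) = 4 \left(-8\right) = -32$)
$V = -32$
$m = 10160$ ($m = - 4 \cdot 2 \left(-1270\right) = \left(-4\right) \left(-2540\right) = 10160$)
$\sqrt{V + m} = \sqrt{-32 + 10160} = \sqrt{10128} = 4 \sqrt{633}$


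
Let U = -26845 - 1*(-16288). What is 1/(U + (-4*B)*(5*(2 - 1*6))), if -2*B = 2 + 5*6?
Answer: -1/11837 ≈ -8.4481e-5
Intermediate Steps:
B = -16 (B = -(2 + 5*6)/2 = -(2 + 30)/2 = -1/2*32 = -16)
U = -10557 (U = -26845 + 16288 = -10557)
1/(U + (-4*B)*(5*(2 - 1*6))) = 1/(-10557 + (-4*(-16))*(5*(2 - 1*6))) = 1/(-10557 + 64*(5*(2 - 6))) = 1/(-10557 + 64*(5*(-4))) = 1/(-10557 + 64*(-20)) = 1/(-10557 - 1280) = 1/(-11837) = -1/11837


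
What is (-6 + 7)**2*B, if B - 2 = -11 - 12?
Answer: -21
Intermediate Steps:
B = -21 (B = 2 + (-11 - 12) = 2 - 23 = -21)
(-6 + 7)**2*B = (-6 + 7)**2*(-21) = 1**2*(-21) = 1*(-21) = -21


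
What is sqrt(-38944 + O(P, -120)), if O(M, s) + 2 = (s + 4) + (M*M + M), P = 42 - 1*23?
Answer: 3*I*sqrt(4298) ≈ 196.68*I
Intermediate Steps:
P = 19 (P = 42 - 23 = 19)
O(M, s) = 2 + M + s + M**2 (O(M, s) = -2 + ((s + 4) + (M*M + M)) = -2 + ((4 + s) + (M**2 + M)) = -2 + ((4 + s) + (M + M**2)) = -2 + (4 + M + s + M**2) = 2 + M + s + M**2)
sqrt(-38944 + O(P, -120)) = sqrt(-38944 + (2 + 19 - 120 + 19**2)) = sqrt(-38944 + (2 + 19 - 120 + 361)) = sqrt(-38944 + 262) = sqrt(-38682) = 3*I*sqrt(4298)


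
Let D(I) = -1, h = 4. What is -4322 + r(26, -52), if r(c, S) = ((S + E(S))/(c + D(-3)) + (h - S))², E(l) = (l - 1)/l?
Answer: -2383297799/1690000 ≈ -1410.2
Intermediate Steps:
E(l) = (-1 + l)/l
r(c, S) = (4 - S + (S + (-1 + S)/S)/(-1 + c))² (r(c, S) = ((S + (-1 + S)/S)/(c - 1) + (4 - S))² = ((S + (-1 + S)/S)/(-1 + c) + (4 - S))² = (4 - S + (S + (-1 + S)/S)/(-1 + c))²)
-4322 + r(26, -52) = -4322 + (1 - 1*(-52) - 52*(4 - 4*26 - 2*(-52) - 52*26))²/((-52)²*(-1 + 26)²) = -4322 + (1/2704)*(1 + 52 - 52*(4 - 104 + 104 - 1352))²/25² = -4322 + (1/2704)*(1/625)*(1 + 52 - 52*(-1348))² = -4322 + (1/2704)*(1/625)*(1 + 52 + 70096)² = -4322 + (1/2704)*(1/625)*70149² = -4322 + (1/2704)*(1/625)*4920882201 = -4322 + 4920882201/1690000 = -2383297799/1690000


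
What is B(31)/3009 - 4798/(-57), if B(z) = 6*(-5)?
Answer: 4811824/57171 ≈ 84.166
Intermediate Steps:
B(z) = -30
B(31)/3009 - 4798/(-57) = -30/3009 - 4798/(-57) = -30*1/3009 - 4798*(-1/57) = -10/1003 + 4798/57 = 4811824/57171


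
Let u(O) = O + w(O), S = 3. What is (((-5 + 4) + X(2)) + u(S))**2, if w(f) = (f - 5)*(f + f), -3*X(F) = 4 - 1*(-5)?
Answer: 169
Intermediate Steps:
X(F) = -3 (X(F) = -(4 - 1*(-5))/3 = -(4 + 5)/3 = -1/3*9 = -3)
w(f) = 2*f*(-5 + f) (w(f) = (-5 + f)*(2*f) = 2*f*(-5 + f))
u(O) = O + 2*O*(-5 + O)
(((-5 + 4) + X(2)) + u(S))**2 = (((-5 + 4) - 3) + 3*(-9 + 2*3))**2 = ((-1 - 3) + 3*(-9 + 6))**2 = (-4 + 3*(-3))**2 = (-4 - 9)**2 = (-13)**2 = 169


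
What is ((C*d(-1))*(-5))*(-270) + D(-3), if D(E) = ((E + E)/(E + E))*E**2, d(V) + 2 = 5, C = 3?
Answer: 12159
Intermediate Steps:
d(V) = 3 (d(V) = -2 + 5 = 3)
D(E) = E**2 (D(E) = ((2*E)/((2*E)))*E**2 = ((2*E)*(1/(2*E)))*E**2 = 1*E**2 = E**2)
((C*d(-1))*(-5))*(-270) + D(-3) = ((3*3)*(-5))*(-270) + (-3)**2 = (9*(-5))*(-270) + 9 = -45*(-270) + 9 = 12150 + 9 = 12159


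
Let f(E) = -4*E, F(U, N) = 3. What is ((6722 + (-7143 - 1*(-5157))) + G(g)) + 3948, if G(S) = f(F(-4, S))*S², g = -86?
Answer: -80068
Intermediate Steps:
G(S) = -12*S² (G(S) = (-4*3)*S² = -12*S²)
((6722 + (-7143 - 1*(-5157))) + G(g)) + 3948 = ((6722 + (-7143 - 1*(-5157))) - 12*(-86)²) + 3948 = ((6722 + (-7143 + 5157)) - 12*7396) + 3948 = ((6722 - 1986) - 88752) + 3948 = (4736 - 88752) + 3948 = -84016 + 3948 = -80068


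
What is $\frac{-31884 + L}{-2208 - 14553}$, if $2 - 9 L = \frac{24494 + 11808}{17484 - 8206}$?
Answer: $\frac{1331197757}{699788511} \approx 1.9023$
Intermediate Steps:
$L = - \frac{8873}{41751}$ ($L = \frac{2}{9} - \frac{\left(24494 + 11808\right) \frac{1}{17484 - 8206}}{9} = \frac{2}{9} - \frac{36302 \cdot \frac{1}{9278}}{9} = \frac{2}{9} - \frac{18151}{41751} = - \frac{8873}{41751} \approx -0.21252$)
$\frac{-31884 + L}{-2208 - 14553} = \frac{-31884 - \frac{8873}{41751}}{-2208 - 14553} = - \frac{1331197757}{41751 \left(-16761\right)} = \left(- \frac{1331197757}{41751}\right) \left(- \frac{1}{16761}\right) = \frac{1331197757}{699788511}$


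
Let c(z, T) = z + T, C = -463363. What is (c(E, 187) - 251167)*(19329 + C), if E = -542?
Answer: 111684319748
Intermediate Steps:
c(z, T) = T + z
(c(E, 187) - 251167)*(19329 + C) = ((187 - 542) - 251167)*(19329 - 463363) = (-355 - 251167)*(-444034) = -251522*(-444034) = 111684319748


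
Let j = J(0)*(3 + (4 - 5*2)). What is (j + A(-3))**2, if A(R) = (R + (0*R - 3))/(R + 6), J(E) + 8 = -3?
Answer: 961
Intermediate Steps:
J(E) = -11 (J(E) = -8 - 3 = -11)
A(R) = (-3 + R)/(6 + R) (A(R) = (R + (0 - 3))/(6 + R) = (R - 3)/(6 + R) = (-3 + R)/(6 + R))
j = 33 (j = -11*(3 + (4 - 5*2)) = -11*(3 + (4 - 10)) = -11*(3 - 6) = -11*(-3) = 33)
(j + A(-3))**2 = (33 + (-3 - 3)/(6 - 3))**2 = (33 - 6/3)**2 = (33 + (1/3)*(-6))**2 = (33 - 2)**2 = 31**2 = 961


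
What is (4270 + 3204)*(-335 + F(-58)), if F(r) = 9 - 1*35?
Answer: -2698114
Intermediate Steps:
F(r) = -26 (F(r) = 9 - 35 = -26)
(4270 + 3204)*(-335 + F(-58)) = (4270 + 3204)*(-335 - 26) = 7474*(-361) = -2698114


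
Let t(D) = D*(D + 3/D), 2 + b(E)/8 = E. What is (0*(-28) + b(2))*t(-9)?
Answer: 0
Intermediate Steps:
b(E) = -16 + 8*E
(0*(-28) + b(2))*t(-9) = (0*(-28) + (-16 + 8*2))*(3 + (-9)²) = (0 + (-16 + 16))*(3 + 81) = (0 + 0)*84 = 0*84 = 0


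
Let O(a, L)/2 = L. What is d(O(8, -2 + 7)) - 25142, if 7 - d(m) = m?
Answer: -25145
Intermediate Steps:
O(a, L) = 2*L
d(m) = 7 - m
d(O(8, -2 + 7)) - 25142 = (7 - 2*(-2 + 7)) - 25142 = (7 - 2*5) - 25142 = (7 - 1*10) - 25142 = (7 - 10) - 25142 = -3 - 25142 = -25145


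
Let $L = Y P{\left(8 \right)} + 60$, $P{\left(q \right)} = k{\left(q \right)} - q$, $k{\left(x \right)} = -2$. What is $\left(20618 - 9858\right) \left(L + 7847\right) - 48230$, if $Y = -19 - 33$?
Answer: $90626290$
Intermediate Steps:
$Y = -52$
$P{\left(q \right)} = -2 - q$
$L = 580$ ($L = - 52 \left(-2 - 8\right) + 60 = \left(-52\right) \left(-10\right) + 60 = 520 + 60 = 580$)
$\left(20618 - 9858\right) \left(L + 7847\right) - 48230 = \left(20618 - 9858\right) \left(580 + 7847\right) - 48230 = 10760 \cdot 8427 - 48230 = 90674520 - 48230 = 90626290$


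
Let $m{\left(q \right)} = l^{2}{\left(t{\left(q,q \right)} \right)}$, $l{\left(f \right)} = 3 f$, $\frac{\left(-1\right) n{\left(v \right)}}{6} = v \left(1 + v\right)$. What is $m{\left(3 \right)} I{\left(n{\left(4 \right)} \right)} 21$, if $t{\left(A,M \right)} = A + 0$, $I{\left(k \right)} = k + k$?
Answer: $-408240$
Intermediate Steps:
$n{\left(v \right)} = - 6 v \left(1 + v\right)$
$I{\left(k \right)} = 2 k$
$t{\left(A,M \right)} = A$
$m{\left(q \right)} = 9 q^{2}$ ($m{\left(q \right)} = \left(3 q\right)^{2} = 9 q^{2}$)
$m{\left(3 \right)} I{\left(n{\left(4 \right)} \right)} 21 = 9 \cdot 3^{2} \cdot 2 \left(\left(-6\right) 4 \left(1 + 4\right)\right) 21 = 9 \cdot 9 \cdot 2 \left(\left(-6\right) 4 \cdot 5\right) 21 = 81 \cdot 2 \left(-120\right) 21 = 81 \left(-240\right) 21 = \left(-19440\right) 21 = -408240$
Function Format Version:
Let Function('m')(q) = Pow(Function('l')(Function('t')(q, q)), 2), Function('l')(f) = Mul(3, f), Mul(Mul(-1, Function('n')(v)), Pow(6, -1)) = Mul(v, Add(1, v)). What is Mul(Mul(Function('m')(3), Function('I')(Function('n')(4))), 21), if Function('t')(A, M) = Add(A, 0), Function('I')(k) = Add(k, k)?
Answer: -408240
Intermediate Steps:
Function('n')(v) = Mul(-6, v, Add(1, v)) (Function('n')(v) = Mul(-6, Mul(v, Add(1, v))) = Mul(-6, v, Add(1, v)))
Function('I')(k) = Mul(2, k)
Function('t')(A, M) = A
Function('m')(q) = Mul(9, Pow(q, 2)) (Function('m')(q) = Pow(Mul(3, q), 2) = Mul(9, Pow(q, 2)))
Mul(Mul(Function('m')(3), Function('I')(Function('n')(4))), 21) = Mul(Mul(Mul(9, Pow(3, 2)), Mul(2, Mul(-6, 4, Add(1, 4)))), 21) = Mul(Mul(Mul(9, 9), Mul(2, Mul(-6, 4, 5))), 21) = Mul(Mul(81, Mul(2, -120)), 21) = Mul(Mul(81, -240), 21) = Mul(-19440, 21) = -408240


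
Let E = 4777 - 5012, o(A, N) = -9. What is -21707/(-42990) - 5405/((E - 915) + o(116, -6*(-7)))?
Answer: 257519363/49825410 ≈ 5.1684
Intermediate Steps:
E = -235
-21707/(-42990) - 5405/((E - 915) + o(116, -6*(-7))) = -21707/(-42990) - 5405/((-235 - 915) - 9) = -21707*(-1/42990) - 5405/(-1150 - 9) = 21707/42990 - 5405/(-1159) = 21707/42990 - 5405*(-1/1159) = 21707/42990 + 5405/1159 = 257519363/49825410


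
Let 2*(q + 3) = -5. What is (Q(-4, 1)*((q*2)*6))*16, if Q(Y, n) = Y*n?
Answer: 4224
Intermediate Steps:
q = -11/2 (q = -3 + (½)*(-5) = -3 - 5/2 = -11/2 ≈ -5.5000)
(Q(-4, 1)*((q*2)*6))*16 = ((-4*1)*(-11/2*2*6))*16 = -(-44)*6*16 = -4*(-66)*16 = 264*16 = 4224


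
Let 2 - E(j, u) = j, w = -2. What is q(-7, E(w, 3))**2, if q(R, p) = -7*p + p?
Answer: 576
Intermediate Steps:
E(j, u) = 2 - j
q(R, p) = -6*p
q(-7, E(w, 3))**2 = (-6*(2 - 1*(-2)))**2 = (-6*(2 + 2))**2 = (-6*4)**2 = (-24)**2 = 576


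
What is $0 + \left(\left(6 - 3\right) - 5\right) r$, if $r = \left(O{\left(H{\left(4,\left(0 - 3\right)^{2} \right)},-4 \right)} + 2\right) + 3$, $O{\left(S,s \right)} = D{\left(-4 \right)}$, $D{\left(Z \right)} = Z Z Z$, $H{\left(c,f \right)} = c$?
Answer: $118$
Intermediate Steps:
$D{\left(Z \right)} = Z^{3}$ ($D{\left(Z \right)} = Z^{2} Z = Z^{3}$)
$O{\left(S,s \right)} = -64$ ($O{\left(S,s \right)} = \left(-4\right)^{3} = -64$)
$r = -59$ ($r = \left(-64 + 2\right) + 3 = -62 + 3 = -59$)
$0 + \left(\left(6 - 3\right) - 5\right) r = 0 + \left(\left(6 - 3\right) - 5\right) \left(-59\right) = 0 + \left(3 - 5\right) \left(-59\right) = 0 - -118 = 0 + 118 = 118$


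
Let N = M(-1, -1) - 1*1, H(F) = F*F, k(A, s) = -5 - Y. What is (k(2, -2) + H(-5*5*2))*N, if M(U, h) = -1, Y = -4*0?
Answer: -4990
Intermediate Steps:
Y = 0
k(A, s) = -5 (k(A, s) = -5 - 1*0 = -5 + 0 = -5)
H(F) = F**2
N = -2 (N = -1 - 1*1 = -1 - 1 = -2)
(k(2, -2) + H(-5*5*2))*N = (-5 + (-5*5*2)**2)*(-2) = (-5 + (-25*2)**2)*(-2) = (-5 + (-50)**2)*(-2) = (-5 + 2500)*(-2) = 2495*(-2) = -4990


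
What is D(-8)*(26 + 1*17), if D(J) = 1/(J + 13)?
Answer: 43/5 ≈ 8.6000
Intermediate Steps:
D(J) = 1/(13 + J)
D(-8)*(26 + 1*17) = (26 + 1*17)/(13 - 8) = (26 + 17)/5 = (1/5)*43 = 43/5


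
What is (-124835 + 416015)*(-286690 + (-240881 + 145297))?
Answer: -111310543320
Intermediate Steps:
(-124835 + 416015)*(-286690 + (-240881 + 145297)) = 291180*(-286690 - 95584) = 291180*(-382274) = -111310543320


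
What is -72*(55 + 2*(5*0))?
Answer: -3960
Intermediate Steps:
-72*(55 + 2*(5*0)) = -72*(55 + 2*0) = -72*(55 + 0) = -72*55 = -3960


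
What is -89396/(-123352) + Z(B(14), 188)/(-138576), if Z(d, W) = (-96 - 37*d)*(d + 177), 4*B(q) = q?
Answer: 8704452857/8546813376 ≈ 1.0184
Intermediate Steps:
B(q) = q/4
Z(d, W) = (-96 - 37*d)*(177 + d)
-89396/(-123352) + Z(B(14), 188)/(-138576) = -89396/(-123352) + (-16992 - 6645*14/4 - 37*((¼)*14)²)/(-138576) = -89396*(-1/123352) + (-16992 - 6645*7/2 - 37*(7/2)²)*(-1/138576) = 22349/30838 + (-16992 - 46515/2 - 37*49/4)*(-1/138576) = 22349/30838 + (-16992 - 46515/2 - 1813/4)*(-1/138576) = 22349/30838 - 162811/4*(-1/138576) = 22349/30838 + 162811/554304 = 8704452857/8546813376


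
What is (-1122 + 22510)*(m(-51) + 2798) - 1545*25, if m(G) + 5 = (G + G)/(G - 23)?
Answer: 2209918971/37 ≈ 5.9728e+7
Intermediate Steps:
m(G) = -5 + 2*G/(-23 + G) (m(G) = -5 + (G + G)/(G - 23) = -5 + (2*G)/(-23 + G) = -5 + 2*G/(-23 + G))
(-1122 + 22510)*(m(-51) + 2798) - 1545*25 = (-1122 + 22510)*((115 - 3*(-51))/(-23 - 51) + 2798) - 1545*25 = 21388*((115 + 153)/(-74) + 2798) - 1*38625 = 21388*(-1/74*268 + 2798) - 38625 = 21388*(-134/37 + 2798) - 38625 = 21388*(103392/37) - 38625 = 2211348096/37 - 38625 = 2209918971/37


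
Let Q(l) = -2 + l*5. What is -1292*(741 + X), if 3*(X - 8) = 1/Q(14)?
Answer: -2903143/3 ≈ -9.6771e+5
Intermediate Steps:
Q(l) = -2 + 5*l
X = 1633/204 (X = 8 + 1/(3*(-2 + 5*14)) = 8 + 1/(3*(-2 + 70)) = 8 + (1/3)/68 = 8 + (1/3)*(1/68) = 8 + 1/204 = 1633/204 ≈ 8.0049)
-1292*(741 + X) = -1292*(741 + 1633/204) = -1292*152797/204 = -2903143/3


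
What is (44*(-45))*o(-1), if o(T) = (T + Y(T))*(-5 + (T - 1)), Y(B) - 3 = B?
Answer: 13860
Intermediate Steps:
Y(B) = 3 + B
o(T) = (-6 + T)*(3 + 2*T) (o(T) = (T + (3 + T))*(-5 + (T - 1)) = (3 + 2*T)*(-5 + (-1 + T)) = (3 + 2*T)*(-6 + T) = (-6 + T)*(3 + 2*T))
(44*(-45))*o(-1) = (44*(-45))*(-18 - 9*(-1) + 2*(-1)²) = -1980*(-18 + 9 + 2*1) = -1980*(-18 + 9 + 2) = -1980*(-7) = 13860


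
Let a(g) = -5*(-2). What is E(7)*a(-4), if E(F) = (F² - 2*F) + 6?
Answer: 410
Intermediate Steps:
E(F) = 6 + F² - 2*F
a(g) = 10
E(7)*a(-4) = (6 + 7² - 2*7)*10 = (6 + 49 - 14)*10 = 41*10 = 410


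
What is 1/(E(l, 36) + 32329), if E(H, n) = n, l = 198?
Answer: 1/32365 ≈ 3.0898e-5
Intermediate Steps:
1/(E(l, 36) + 32329) = 1/(36 + 32329) = 1/32365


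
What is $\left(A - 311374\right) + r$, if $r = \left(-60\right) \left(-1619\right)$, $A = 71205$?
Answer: $-143029$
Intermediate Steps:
$r = 97140$
$\left(A - 311374\right) + r = \left(71205 - 311374\right) + 97140 = -240169 + 97140 = -143029$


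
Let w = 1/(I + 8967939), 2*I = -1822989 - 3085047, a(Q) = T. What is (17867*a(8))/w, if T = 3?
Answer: 349152679521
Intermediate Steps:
a(Q) = 3
I = -2454018 (I = (-1822989 - 3085047)/2 = (½)*(-4908036) = -2454018)
w = 1/6513921 (w = 1/(-2454018 + 8967939) = 1/6513921 ≈ 1.5352e-7)
(17867*a(8))/w = (17867*3)/(1/6513921) = 53601*6513921 = 349152679521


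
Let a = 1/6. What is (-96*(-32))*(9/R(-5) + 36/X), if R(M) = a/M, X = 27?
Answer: -825344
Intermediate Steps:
a = ⅙ ≈ 0.16667
R(M) = 1/(6*M)
(-96*(-32))*(9/R(-5) + 36/X) = (-96*(-32))*(9/(((⅙)/(-5))) + 36/27) = 3072*(9/(((⅙)*(-⅕))) + 36*(1/27)) = 3072*(9/(-1/30) + 4/3) = 3072*(9*(-30) + 4/3) = 3072*(-270 + 4/3) = 3072*(-806/3) = -825344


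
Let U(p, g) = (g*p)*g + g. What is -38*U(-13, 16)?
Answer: 125856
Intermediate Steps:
U(p, g) = g + p*g² (U(p, g) = p*g² + g = g + p*g²)
-38*U(-13, 16) = -608*(1 + 16*(-13)) = -608*(1 - 208) = -608*(-207) = -38*(-3312) = 125856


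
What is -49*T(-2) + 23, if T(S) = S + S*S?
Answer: -75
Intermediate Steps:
T(S) = S + S**2
-49*T(-2) + 23 = -(-98)*(1 - 2) + 23 = -(-98)*(-1) + 23 = -49*2 + 23 = -98 + 23 = -75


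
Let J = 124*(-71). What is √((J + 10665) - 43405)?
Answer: 6*I*√1154 ≈ 203.82*I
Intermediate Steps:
J = -8804
√((J + 10665) - 43405) = √((-8804 + 10665) - 43405) = √(1861 - 43405) = √(-41544) = 6*I*√1154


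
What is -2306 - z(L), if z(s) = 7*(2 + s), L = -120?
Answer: -1480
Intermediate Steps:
z(s) = 14 + 7*s
-2306 - z(L) = -2306 - (14 + 7*(-120)) = -2306 - (14 - 840) = -2306 - 1*(-826) = -2306 + 826 = -1480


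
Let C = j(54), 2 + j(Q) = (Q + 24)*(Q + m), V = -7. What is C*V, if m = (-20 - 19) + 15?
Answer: -16366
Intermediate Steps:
m = -24 (m = -39 + 15 = -24)
j(Q) = -2 + (-24 + Q)*(24 + Q) (j(Q) = -2 + (Q + 24)*(Q - 24) = -2 + (24 + Q)*(-24 + Q) = -2 + (-24 + Q)*(24 + Q))
C = 2338 (C = -578 + 54**2 = -578 + 2916 = 2338)
C*V = 2338*(-7) = -16366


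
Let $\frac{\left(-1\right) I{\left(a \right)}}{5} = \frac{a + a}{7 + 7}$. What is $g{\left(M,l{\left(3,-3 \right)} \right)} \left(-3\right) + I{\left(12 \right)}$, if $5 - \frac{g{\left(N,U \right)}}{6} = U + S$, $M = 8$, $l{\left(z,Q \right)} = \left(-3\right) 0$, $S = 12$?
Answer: $\frac{822}{7} \approx 117.43$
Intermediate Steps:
$l{\left(z,Q \right)} = 0$
$I{\left(a \right)} = - \frac{5 a}{7}$ ($I{\left(a \right)} = - 5 \frac{a + a}{7 + 7} = - 5 \frac{2 a}{14} = - 5 \cdot 2 a \frac{1}{14} = - 5 \frac{a}{7} = - \frac{5 a}{7}$)
$g{\left(N,U \right)} = -42 - 6 U$ ($g{\left(N,U \right)} = 30 - 6 \left(U + 12\right) = 30 - 6 \left(12 + U\right) = 30 - \left(72 + 6 U\right) = -42 - 6 U$)
$g{\left(M,l{\left(3,-3 \right)} \right)} \left(-3\right) + I{\left(12 \right)} = \left(-42 - 0\right) \left(-3\right) - \frac{60}{7} = \left(-42 + 0\right) \left(-3\right) - \frac{60}{7} = \left(-42\right) \left(-3\right) - \frac{60}{7} = 126 - \frac{60}{7} = \frac{822}{7}$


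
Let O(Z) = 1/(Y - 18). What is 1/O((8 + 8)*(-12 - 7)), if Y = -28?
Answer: -46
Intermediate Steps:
O(Z) = -1/46 (O(Z) = 1/(-28 - 18) = 1/(-46) = -1/46)
1/O((8 + 8)*(-12 - 7)) = 1/(-1/46) = -46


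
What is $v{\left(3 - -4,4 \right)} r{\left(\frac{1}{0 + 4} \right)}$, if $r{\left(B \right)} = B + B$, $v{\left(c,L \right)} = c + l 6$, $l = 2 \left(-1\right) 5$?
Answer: $- \frac{53}{2} \approx -26.5$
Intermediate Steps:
$l = -10$ ($l = \left(-2\right) 5 = -10$)
$v{\left(c,L \right)} = -60 + c$ ($v{\left(c,L \right)} = c - 60 = -60 + c$)
$r{\left(B \right)} = 2 B$
$v{\left(3 - -4,4 \right)} r{\left(\frac{1}{0 + 4} \right)} = \left(-60 + \left(3 - -4\right)\right) \frac{2}{0 + 4} = \left(-60 + \left(3 + 4\right)\right) \frac{2}{4} = \left(-60 + 7\right) 2 \cdot \frac{1}{4} = \left(-53\right) \frac{1}{2} = - \frac{53}{2}$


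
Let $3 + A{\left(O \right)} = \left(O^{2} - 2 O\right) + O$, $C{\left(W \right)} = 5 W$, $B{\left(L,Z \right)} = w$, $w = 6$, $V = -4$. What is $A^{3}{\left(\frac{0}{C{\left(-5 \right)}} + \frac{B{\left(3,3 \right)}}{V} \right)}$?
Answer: $\frac{27}{64} \approx 0.42188$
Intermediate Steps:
$B{\left(L,Z \right)} = 6$
$A{\left(O \right)} = -3 + O^{2} - O$ ($A{\left(O \right)} = -3 + \left(\left(O^{2} - 2 O\right) + O\right) = -3 + \left(O^{2} - O\right) = -3 + O^{2} - O$)
$A^{3}{\left(\frac{0}{C{\left(-5 \right)}} + \frac{B{\left(3,3 \right)}}{V} \right)} = \left(-3 + \left(\frac{0}{5 \left(-5\right)} + \frac{6}{-4}\right)^{2} - \left(\frac{0}{5 \left(-5\right)} + \frac{6}{-4}\right)\right)^{3} = \left(-3 + \left(\frac{0}{-25} + 6 \left(- \frac{1}{4}\right)\right)^{2} - \left(\frac{0}{-25} + 6 \left(- \frac{1}{4}\right)\right)\right)^{3} = \left(-3 + \left(0 \left(- \frac{1}{25}\right) - \frac{3}{2}\right)^{2} - \left(0 \left(- \frac{1}{25}\right) - \frac{3}{2}\right)\right)^{3} = \left(-3 + \left(0 - \frac{3}{2}\right)^{2} - \left(0 - \frac{3}{2}\right)\right)^{3} = \left(-3 + \left(- \frac{3}{2}\right)^{2} - - \frac{3}{2}\right)^{3} = \left(-3 + \frac{9}{4} + \frac{3}{2}\right)^{3} = \left(\frac{3}{4}\right)^{3} = \frac{27}{64}$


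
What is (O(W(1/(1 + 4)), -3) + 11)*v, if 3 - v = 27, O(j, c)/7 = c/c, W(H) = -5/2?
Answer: -432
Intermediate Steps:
W(H) = -5/2 (W(H) = -5*½ = -5/2)
O(j, c) = 7 (O(j, c) = 7*(c/c) = 7*1 = 7)
v = -24 (v = 3 - 1*27 = 3 - 27 = -24)
(O(W(1/(1 + 4)), -3) + 11)*v = (7 + 11)*(-24) = 18*(-24) = -432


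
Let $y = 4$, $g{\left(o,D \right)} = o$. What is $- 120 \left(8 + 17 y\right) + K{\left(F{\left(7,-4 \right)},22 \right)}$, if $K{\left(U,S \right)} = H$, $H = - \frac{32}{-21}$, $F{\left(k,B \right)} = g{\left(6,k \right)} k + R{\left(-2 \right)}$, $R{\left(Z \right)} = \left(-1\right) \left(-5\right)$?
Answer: $- \frac{191488}{21} \approx -9118.5$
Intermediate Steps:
$R{\left(Z \right)} = 5$
$F{\left(k,B \right)} = 5 + 6 k$ ($F{\left(k,B \right)} = 6 k + 5 = 5 + 6 k$)
$H = \frac{32}{21}$ ($H = \left(-32\right) \left(- \frac{1}{21}\right) = \frac{32}{21} \approx 1.5238$)
$K{\left(U,S \right)} = \frac{32}{21}$
$- 120 \left(8 + 17 y\right) + K{\left(F{\left(7,-4 \right)},22 \right)} = - 120 \left(8 + 17 \cdot 4\right) + \frac{32}{21} = - 120 \left(8 + 68\right) + \frac{32}{21} = \left(-120\right) 76 + \frac{32}{21} = -9120 + \frac{32}{21} = - \frac{191488}{21}$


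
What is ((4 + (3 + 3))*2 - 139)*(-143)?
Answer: 17017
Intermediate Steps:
((4 + (3 + 3))*2 - 139)*(-143) = ((4 + 6)*2 - 139)*(-143) = (10*2 - 139)*(-143) = (20 - 139)*(-143) = -119*(-143) = 17017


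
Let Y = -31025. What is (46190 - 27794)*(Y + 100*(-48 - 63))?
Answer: -774931500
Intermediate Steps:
(46190 - 27794)*(Y + 100*(-48 - 63)) = (46190 - 27794)*(-31025 + 100*(-48 - 63)) = 18396*(-31025 + 100*(-111)) = 18396*(-31025 - 11100) = 18396*(-42125) = -774931500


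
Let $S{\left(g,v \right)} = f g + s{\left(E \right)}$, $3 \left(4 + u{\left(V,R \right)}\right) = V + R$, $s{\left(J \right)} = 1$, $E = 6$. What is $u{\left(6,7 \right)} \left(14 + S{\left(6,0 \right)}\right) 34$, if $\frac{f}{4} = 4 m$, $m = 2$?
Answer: $2346$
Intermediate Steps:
$f = 32$ ($f = 4 \cdot 4 \cdot 2 = 4 \cdot 8 = 32$)
$u{\left(V,R \right)} = -4 + \frac{R}{3} + \frac{V}{3}$ ($u{\left(V,R \right)} = -4 + \frac{V + R}{3} = -4 + \frac{R + V}{3} = -4 + \left(\frac{R}{3} + \frac{V}{3}\right) = -4 + \frac{R}{3} + \frac{V}{3}$)
$S{\left(g,v \right)} = 1 + 32 g$ ($S{\left(g,v \right)} = 32 g + 1 = 1 + 32 g$)
$u{\left(6,7 \right)} \left(14 + S{\left(6,0 \right)}\right) 34 = \left(-4 + \frac{1}{3} \cdot 7 + \frac{1}{3} \cdot 6\right) \left(14 + \left(1 + 32 \cdot 6\right)\right) 34 = \left(-4 + \frac{7}{3} + 2\right) \left(14 + \left(1 + 192\right)\right) 34 = \frac{14 + 193}{3} \cdot 34 = \frac{1}{3} \cdot 207 \cdot 34 = 69 \cdot 34 = 2346$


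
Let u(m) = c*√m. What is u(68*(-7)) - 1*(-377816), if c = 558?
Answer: 377816 + 1116*I*√119 ≈ 3.7782e+5 + 12174.0*I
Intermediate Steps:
u(m) = 558*√m
u(68*(-7)) - 1*(-377816) = 558*√(68*(-7)) - 1*(-377816) = 558*√(-476) + 377816 = 558*(2*I*√119) + 377816 = 1116*I*√119 + 377816 = 377816 + 1116*I*√119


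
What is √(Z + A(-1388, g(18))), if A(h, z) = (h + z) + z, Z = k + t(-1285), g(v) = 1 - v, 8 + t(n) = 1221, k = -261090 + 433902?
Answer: √172603 ≈ 415.46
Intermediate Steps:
k = 172812
t(n) = 1213 (t(n) = -8 + 1221 = 1213)
Z = 174025 (Z = 172812 + 1213 = 174025)
A(h, z) = h + 2*z
√(Z + A(-1388, g(18))) = √(174025 + (-1388 + 2*(1 - 1*18))) = √(174025 + (-1388 + 2*(1 - 18))) = √(174025 + (-1388 + 2*(-17))) = √(174025 + (-1388 - 34)) = √(174025 - 1422) = √172603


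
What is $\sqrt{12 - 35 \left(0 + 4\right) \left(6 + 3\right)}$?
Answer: $4 i \sqrt{78} \approx 35.327 i$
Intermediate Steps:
$\sqrt{12 - 35 \left(0 + 4\right) \left(6 + 3\right)} = \sqrt{12 - 35 \cdot 4 \cdot 9} = \sqrt{12 - 1260} = \sqrt{-1248} = 4 i \sqrt{78}$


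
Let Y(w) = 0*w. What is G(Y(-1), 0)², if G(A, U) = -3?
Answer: 9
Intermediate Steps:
Y(w) = 0
G(Y(-1), 0)² = (-3)² = 9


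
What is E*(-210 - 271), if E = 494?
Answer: -237614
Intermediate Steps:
E*(-210 - 271) = 494*(-210 - 271) = 494*(-481) = -237614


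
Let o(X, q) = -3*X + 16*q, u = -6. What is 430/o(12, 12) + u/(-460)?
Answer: 12421/4485 ≈ 2.7695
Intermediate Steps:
430/o(12, 12) + u/(-460) = 430/(-3*12 + 16*12) - 6/(-460) = 430/(-36 + 192) - 6*(-1/460) = 430/156 + 3/230 = 430*(1/156) + 3/230 = 215/78 + 3/230 = 12421/4485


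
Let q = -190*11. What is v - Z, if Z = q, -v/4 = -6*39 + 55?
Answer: 2806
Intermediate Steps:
v = 716 (v = -4*(-6*39 + 55) = -4*(-234 + 55) = -4*(-179) = 716)
q = -2090
Z = -2090
v - Z = 716 - 1*(-2090) = 716 + 2090 = 2806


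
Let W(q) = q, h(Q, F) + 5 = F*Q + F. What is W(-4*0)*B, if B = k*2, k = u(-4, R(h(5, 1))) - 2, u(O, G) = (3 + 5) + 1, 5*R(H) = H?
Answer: 0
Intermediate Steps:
h(Q, F) = -5 + F + F*Q (h(Q, F) = -5 + (F*Q + F) = -5 + (F + F*Q) = -5 + F + F*Q)
R(H) = H/5
u(O, G) = 9 (u(O, G) = 8 + 1 = 9)
k = 7 (k = 9 - 2 = 7)
B = 14 (B = 7*2 = 14)
W(-4*0)*B = -4*0*14 = 0*14 = 0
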